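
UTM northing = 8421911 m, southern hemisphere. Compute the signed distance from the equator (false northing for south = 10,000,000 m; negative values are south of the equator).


For southern: actual = 8421911 - 10000000 = -1578089 m

-1578089 m


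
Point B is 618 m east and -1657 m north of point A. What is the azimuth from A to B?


az = atan2(618, -1657) = 159.5 deg
adjusted to 0-360: 159.5 degrees

159.5 degrees


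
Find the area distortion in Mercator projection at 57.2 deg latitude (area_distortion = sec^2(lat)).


area_distortion = 1/cos^2(57.2) = 3.408

3.408


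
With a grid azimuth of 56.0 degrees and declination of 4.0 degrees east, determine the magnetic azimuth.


magnetic azimuth = grid azimuth - declination (east +ve)
mag_az = 56.0 - 4.0 = 52.0 degrees

52.0 degrees


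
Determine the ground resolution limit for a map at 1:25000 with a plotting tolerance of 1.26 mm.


ground = 1.26 mm * 25000 / 1000 = 31.5 m

31.5 m


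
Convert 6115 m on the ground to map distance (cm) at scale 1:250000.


map_cm = 6115 * 100 / 250000 = 2.446 cm ≈ 2.45 cm

2.45 cm


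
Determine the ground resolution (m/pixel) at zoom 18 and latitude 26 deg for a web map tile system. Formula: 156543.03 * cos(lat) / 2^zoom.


res = 156543.03 * cos(26) / 2^18 = 156543.03 * 0.89879405 / 262144 = 0.54 m/pixel

0.54 m/pixel


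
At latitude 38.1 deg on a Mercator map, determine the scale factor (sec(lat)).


SF = 1 / cos(38.1) = 1 / 0.786935 = 1.271

1.271


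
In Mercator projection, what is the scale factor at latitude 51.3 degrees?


SF = 1 / cos(51.3) = 1 / 0.625243 = 1.599

1.599


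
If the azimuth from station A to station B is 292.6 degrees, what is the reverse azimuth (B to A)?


back azimuth = (292.6 + 180) mod 360 = 112.6 degrees

112.6 degrees


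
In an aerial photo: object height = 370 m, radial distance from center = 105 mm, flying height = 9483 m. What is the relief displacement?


d = h * r / H = 370 * 105 / 9483 = 4.1 mm

4.1 mm


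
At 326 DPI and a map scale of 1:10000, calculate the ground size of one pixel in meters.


pixel_cm = 2.54 / 326 ≈ 0.007791 cm
ground = pixel_cm * 10000 / 100 = 2.54 * 10000 / (326 * 100) = 25400 / 32600 ≈ 0.78 m

0.78 m


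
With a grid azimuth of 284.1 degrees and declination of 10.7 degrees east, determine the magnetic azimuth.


magnetic azimuth = grid azimuth - declination (east +ve)
mag_az = 284.1 - 10.7 = 273.4 degrees

273.4 degrees


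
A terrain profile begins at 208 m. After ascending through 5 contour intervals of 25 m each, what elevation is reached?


elevation = 208 + 5 * 25 = 333 m

333 m


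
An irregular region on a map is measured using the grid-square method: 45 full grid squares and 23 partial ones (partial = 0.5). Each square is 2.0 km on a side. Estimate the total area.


effective squares = 45 + 23 * 0.5 = 56.5
area = 56.5 * 4.0 = 226.0 km^2

226.0 km^2


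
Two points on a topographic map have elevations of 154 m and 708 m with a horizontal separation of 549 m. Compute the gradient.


gradient = (708 - 154) / 549 = 554 / 549 = 1.0091

1.0091


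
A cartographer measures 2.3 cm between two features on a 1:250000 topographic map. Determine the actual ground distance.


ground = 2.3 cm * 250000 / 100 = 5750.0 m = 5.75 km

5.75 km


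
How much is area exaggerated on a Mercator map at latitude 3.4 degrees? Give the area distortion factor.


area_distortion = 1/cos^2(3.4) = 1.004

1.004


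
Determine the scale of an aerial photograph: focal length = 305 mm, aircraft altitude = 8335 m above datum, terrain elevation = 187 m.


scale = f / (H - h) = 305 mm / 8148 m = 305 / 8148000 = 1:26715

1:26715


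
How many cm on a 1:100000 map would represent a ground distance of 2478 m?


map_cm = 2478 * 100 / 100000 = 2.478 cm ≈ 2.48 cm

2.48 cm


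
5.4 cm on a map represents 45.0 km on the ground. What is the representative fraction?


ground = 45.0 km = 4500000 cm; RF denominator = ground / map = 4500000 / 5.4 ≈ 833333; RF = 1:833333

1:833333


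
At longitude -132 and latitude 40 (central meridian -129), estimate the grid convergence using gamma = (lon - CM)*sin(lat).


gamma = (-132 - -129) * sin(40) = -3 * 0.642788 = -1.928 degrees

-1.928 degrees


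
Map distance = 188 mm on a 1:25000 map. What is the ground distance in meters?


ground = 188 mm * 25000 / 1000 = 4700.0 m

4700.0 m


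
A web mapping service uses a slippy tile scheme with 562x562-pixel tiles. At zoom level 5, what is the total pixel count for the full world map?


tiles per axis = 2^5 = 32
total tiles = 32^2 = 1024
pixels per axis = 32 * 562 = 17984
total pixels = 17984^2 = 323424256

323424256 pixels


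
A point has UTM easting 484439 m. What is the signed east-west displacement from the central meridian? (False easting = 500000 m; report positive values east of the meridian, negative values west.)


displacement = 484439 - 500000 = -15561 m

-15561 m


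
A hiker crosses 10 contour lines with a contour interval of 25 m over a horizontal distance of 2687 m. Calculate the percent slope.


elevation change = 10 * 25 = 250 m
slope = 250 / 2687 * 100 = 9.3%

9.3%


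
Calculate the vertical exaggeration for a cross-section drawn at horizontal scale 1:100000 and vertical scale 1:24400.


VE = horizontal_scale / vertical_scale = 100000 / 24400 ≈ 4.1

4.1x


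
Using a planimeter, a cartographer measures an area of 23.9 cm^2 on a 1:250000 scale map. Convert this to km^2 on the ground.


ground_area = 23.9 * (250000/100)^2 = 149375000.0 m^2 = 149.375 km^2

149.375 km^2


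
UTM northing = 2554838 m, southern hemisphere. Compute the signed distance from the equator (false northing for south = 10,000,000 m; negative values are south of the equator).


For southern: actual = 2554838 - 10000000 = -7445162 m

-7445162 m


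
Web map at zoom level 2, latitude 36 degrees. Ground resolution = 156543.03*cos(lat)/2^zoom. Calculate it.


res = 156543.03 * cos(36) / 2^2 = 156543.03 * 0.80901699 / 4 = 31661.49 m/pixel

31661.49 m/pixel


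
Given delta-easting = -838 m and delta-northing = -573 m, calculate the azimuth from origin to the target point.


az = atan2(-838, -573) = -124.4 deg
adjusted to 0-360: 235.6 degrees

235.6 degrees


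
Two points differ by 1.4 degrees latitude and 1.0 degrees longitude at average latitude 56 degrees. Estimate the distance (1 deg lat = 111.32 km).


dlat_km = 1.4 * 111.32 = 155.848
dlon_km = 1.0 * 111.32 * cos(56) ≈ 62.249
dist = sqrt(155.848^2 + 62.249^2) ≈ 167.8 km

167.8 km


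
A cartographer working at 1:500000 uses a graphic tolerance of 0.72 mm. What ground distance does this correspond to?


ground = 0.72 mm * 500000 / 1000 = 360.0 m

360.0 m


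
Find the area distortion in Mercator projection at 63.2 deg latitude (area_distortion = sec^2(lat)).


area_distortion = 1/cos^2(63.2) = 4.919

4.919


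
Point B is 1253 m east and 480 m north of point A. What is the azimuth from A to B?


az = atan2(1253, 480) = 69.0 deg
adjusted to 0-360: 69.0 degrees

69.0 degrees


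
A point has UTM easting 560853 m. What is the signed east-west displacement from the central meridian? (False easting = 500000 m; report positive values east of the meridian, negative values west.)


displacement = 560853 - 500000 = 60853 m

60853 m


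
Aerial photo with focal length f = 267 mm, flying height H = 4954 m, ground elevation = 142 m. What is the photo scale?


scale = f / (H - h) = 267 mm / 4812 m = 267 / 4812000 = 1:18022

1:18022


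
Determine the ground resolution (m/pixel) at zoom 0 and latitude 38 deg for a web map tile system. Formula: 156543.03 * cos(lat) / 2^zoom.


res = 156543.03 * cos(38) / 2^0 = 156543.03 * 0.78801075 / 1 = 123357.59 m/pixel

123357.59 m/pixel


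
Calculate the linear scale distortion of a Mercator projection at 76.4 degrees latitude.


SF = 1 / cos(76.4) = 1 / 0.235142 = 4.253

4.253


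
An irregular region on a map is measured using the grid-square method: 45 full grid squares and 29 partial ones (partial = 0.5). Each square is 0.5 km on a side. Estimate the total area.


effective squares = 45 + 29 * 0.5 = 59.5
area = 59.5 * 0.25 = 14.875 km^2

14.875 km^2


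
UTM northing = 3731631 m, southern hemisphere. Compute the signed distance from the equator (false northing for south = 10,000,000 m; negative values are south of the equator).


For southern: actual = 3731631 - 10000000 = -6268369 m

-6268369 m


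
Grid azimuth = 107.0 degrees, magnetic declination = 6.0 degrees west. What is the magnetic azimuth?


magnetic azimuth = grid azimuth - declination (east +ve)
mag_az = 107.0 - -6.0 = 113.0 degrees

113.0 degrees


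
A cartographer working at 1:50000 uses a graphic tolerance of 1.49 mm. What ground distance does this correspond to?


ground = 1.49 mm * 50000 / 1000 = 74.5 m

74.5 m


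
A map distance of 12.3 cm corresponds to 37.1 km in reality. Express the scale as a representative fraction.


ground = 37.1 km = 3710000 cm; RF denominator = ground / map = 3710000 / 12.3 ≈ 301626; RF = 1:301626

1:301626


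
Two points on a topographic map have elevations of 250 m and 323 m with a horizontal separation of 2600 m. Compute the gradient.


gradient = (323 - 250) / 2600 = 73 / 2600 = 0.0281

0.0281


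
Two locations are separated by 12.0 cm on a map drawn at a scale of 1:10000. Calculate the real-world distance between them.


ground = 12.0 cm * 10000 / 100 = 1200.0 m = 1.2 km

1.2 km


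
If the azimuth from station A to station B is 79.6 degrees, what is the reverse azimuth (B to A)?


back azimuth = (79.6 + 180) mod 360 = 259.6 degrees

259.6 degrees


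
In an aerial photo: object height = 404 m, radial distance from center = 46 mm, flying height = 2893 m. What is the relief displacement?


d = h * r / H = 404 * 46 / 2893 = 6.42 mm

6.42 mm


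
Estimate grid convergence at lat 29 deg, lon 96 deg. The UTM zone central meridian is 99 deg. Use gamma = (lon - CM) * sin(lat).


gamma = (96 - 99) * sin(29) = -3 * 0.48481 = -1.454 degrees

-1.454 degrees


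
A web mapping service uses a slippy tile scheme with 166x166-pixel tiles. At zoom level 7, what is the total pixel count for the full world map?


tiles per axis = 2^7 = 128
total tiles = 128^2 = 16384
pixels per axis = 128 * 166 = 21248
total pixels = 21248^2 = 451477504

451477504 pixels


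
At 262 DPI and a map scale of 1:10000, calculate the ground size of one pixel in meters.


pixel_cm = 2.54 / 262 ≈ 0.009695 cm
ground = pixel_cm * 10000 / 100 = 2.54 * 10000 / (262 * 100) = 25400 / 26200 ≈ 0.97 m

0.97 m


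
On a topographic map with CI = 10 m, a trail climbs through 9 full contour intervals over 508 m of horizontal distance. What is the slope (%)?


elevation change = 9 * 10 = 90 m
slope = 90 / 508 * 100 = 17.7%

17.7%


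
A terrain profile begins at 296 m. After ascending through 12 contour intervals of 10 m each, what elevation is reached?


elevation = 296 + 12 * 10 = 416 m

416 m


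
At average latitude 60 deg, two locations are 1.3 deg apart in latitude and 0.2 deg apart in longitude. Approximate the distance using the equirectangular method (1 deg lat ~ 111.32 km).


dlat_km = 1.3 * 111.32 = 144.716
dlon_km = 0.2 * 111.32 * cos(60) ≈ 11.132
dist = sqrt(144.716^2 + 11.132^2) ≈ 145.1 km

145.1 km


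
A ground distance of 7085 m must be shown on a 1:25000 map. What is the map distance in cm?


map_cm = 7085 * 100 / 25000 = 28.34 cm

28.34 cm


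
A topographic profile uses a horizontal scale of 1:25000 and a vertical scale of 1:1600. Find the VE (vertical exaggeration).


VE = horizontal_scale / vertical_scale = 25000 / 1600 = 15.625 ≈ 15.6

15.6x


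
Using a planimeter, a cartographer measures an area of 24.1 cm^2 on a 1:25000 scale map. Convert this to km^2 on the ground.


ground_area = 24.1 * (25000/100)^2 = 1506250.0 m^2 = 1.50625 km^2 ≈ 1.506 km^2

1.506 km^2


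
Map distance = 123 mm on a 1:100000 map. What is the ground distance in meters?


ground = 123 mm * 100000 / 1000 = 12300.0 m

12300.0 m


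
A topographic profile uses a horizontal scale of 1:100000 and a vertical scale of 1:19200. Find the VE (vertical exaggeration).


VE = horizontal_scale / vertical_scale = 100000 / 19200 ≈ 5.2

5.2x


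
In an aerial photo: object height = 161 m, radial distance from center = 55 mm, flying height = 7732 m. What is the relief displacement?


d = h * r / H = 161 * 55 / 7732 = 1.15 mm

1.15 mm


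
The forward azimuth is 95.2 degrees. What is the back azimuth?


back azimuth = (95.2 + 180) mod 360 = 275.2 degrees

275.2 degrees


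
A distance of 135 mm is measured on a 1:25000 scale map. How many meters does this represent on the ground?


ground = 135 mm * 25000 / 1000 = 3375.0 m

3375.0 m


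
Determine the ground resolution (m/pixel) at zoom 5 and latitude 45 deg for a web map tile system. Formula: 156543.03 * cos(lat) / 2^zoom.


res = 156543.03 * cos(45) / 2^5 = 156543.03 * 0.70710678 / 32 = 3459.14 m/pixel

3459.14 m/pixel


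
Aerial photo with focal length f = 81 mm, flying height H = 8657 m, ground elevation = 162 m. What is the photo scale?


scale = f / (H - h) = 81 mm / 8495 m = 81 / 8495000 = 1:104877

1:104877


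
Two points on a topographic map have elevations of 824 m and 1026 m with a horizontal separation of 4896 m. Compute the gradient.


gradient = (1026 - 824) / 4896 = 202 / 4896 = 0.0413

0.0413


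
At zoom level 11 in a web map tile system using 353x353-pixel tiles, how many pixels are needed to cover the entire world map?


tiles per axis = 2^11 = 2048
total tiles = 2048^2 = 4194304
pixels per axis = 2048 * 353 = 722944
total pixels = 722944^2 = 522648027136

522648027136 pixels


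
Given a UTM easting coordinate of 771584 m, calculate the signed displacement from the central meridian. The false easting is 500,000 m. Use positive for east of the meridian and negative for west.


displacement = 771584 - 500000 = 271584 m

271584 m


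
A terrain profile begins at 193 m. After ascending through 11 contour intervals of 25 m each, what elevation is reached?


elevation = 193 + 11 * 25 = 468 m

468 m


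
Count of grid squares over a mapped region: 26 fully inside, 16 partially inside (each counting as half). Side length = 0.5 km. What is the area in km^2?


effective squares = 26 + 16 * 0.5 = 34.0
area = 34.0 * 0.25 = 8.5 km^2

8.5 km^2


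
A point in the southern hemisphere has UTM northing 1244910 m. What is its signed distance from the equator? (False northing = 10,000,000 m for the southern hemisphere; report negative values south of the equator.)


For southern: actual = 1244910 - 10000000 = -8755090 m

-8755090 m


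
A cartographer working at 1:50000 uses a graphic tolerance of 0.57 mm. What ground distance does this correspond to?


ground = 0.57 mm * 50000 / 1000 = 28.5 m

28.5 m


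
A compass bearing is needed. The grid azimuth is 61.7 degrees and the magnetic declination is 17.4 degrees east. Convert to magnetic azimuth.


magnetic azimuth = grid azimuth - declination (east +ve)
mag_az = 61.7 - 17.4 = 44.3 degrees

44.3 degrees


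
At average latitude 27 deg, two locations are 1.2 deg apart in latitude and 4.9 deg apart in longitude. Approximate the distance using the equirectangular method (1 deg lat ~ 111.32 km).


dlat_km = 1.2 * 111.32 = 133.584
dlon_km = 4.9 * 111.32 * cos(27) ≈ 486.016
dist = sqrt(133.584^2 + 486.016^2) ≈ 504.0 km

504.0 km


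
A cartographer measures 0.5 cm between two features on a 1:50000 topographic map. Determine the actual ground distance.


ground = 0.5 cm * 50000 / 100 = 250.0 m

250.0 m


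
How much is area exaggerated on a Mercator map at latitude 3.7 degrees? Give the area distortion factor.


area_distortion = 1/cos^2(3.7) = 1.004

1.004


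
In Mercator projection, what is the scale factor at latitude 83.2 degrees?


SF = 1 / cos(83.2) = 1 / 0.118404 = 8.446

8.446


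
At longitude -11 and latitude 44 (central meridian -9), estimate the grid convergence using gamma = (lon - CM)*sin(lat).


gamma = (-11 - -9) * sin(44) = -2 * 0.694658 = -1.389 degrees

-1.389 degrees


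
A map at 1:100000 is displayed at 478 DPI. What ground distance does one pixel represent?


pixel_cm = 2.54 / 478 ≈ 0.005314 cm
ground = pixel_cm * 100000 / 100 = 2.54 * 100000 / (478 * 100) = 254000 / 47800 ≈ 5.31 m

5.31 m


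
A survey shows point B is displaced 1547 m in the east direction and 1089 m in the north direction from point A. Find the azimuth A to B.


az = atan2(1547, 1089) = 54.9 deg
adjusted to 0-360: 54.9 degrees

54.9 degrees


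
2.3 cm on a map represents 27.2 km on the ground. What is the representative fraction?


ground = 27.2 km = 2720000 cm; RF denominator = ground / map = 2720000 / 2.3 ≈ 1182609; RF = 1:1182609

1:1182609


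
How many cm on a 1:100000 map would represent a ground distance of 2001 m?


map_cm = 2001 * 100 / 100000 = 2.001 cm ≈ 2.0 cm

2.0 cm


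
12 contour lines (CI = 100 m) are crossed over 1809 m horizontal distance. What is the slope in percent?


elevation change = 12 * 100 = 1200 m
slope = 1200 / 1809 * 100 = 66.3%

66.3%


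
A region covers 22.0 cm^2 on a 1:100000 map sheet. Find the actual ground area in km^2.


ground_area = 22.0 * (100000/100)^2 = 22000000.0 m^2 = 22.0 km^2

22.0 km^2


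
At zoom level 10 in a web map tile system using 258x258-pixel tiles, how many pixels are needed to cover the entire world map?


tiles per axis = 2^10 = 1024
total tiles = 1024^2 = 1048576
pixels per axis = 1024 * 258 = 264192
total pixels = 264192^2 = 69797412864

69797412864 pixels


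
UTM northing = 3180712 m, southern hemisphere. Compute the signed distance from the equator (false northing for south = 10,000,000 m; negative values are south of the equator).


For southern: actual = 3180712 - 10000000 = -6819288 m

-6819288 m


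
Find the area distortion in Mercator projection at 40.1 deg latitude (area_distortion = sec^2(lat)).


area_distortion = 1/cos^2(40.1) = 1.709

1.709


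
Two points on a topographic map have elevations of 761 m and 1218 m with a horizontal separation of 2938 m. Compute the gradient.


gradient = (1218 - 761) / 2938 = 457 / 2938 = 0.1555

0.1555


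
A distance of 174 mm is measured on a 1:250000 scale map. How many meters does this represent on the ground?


ground = 174 mm * 250000 / 1000 = 43500.0 m

43500.0 m


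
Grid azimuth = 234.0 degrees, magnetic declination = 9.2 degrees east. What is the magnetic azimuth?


magnetic azimuth = grid azimuth - declination (east +ve)
mag_az = 234.0 - 9.2 = 224.8 degrees

224.8 degrees


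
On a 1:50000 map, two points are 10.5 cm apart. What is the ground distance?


ground = 10.5 cm * 50000 / 100 = 5250.0 m = 5.25 km

5.25 km


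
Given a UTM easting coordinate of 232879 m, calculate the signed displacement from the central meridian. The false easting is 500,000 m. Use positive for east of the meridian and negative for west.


displacement = 232879 - 500000 = -267121 m

-267121 m


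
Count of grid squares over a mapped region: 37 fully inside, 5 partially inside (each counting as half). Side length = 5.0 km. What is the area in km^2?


effective squares = 37 + 5 * 0.5 = 39.5
area = 39.5 * 25.0 = 987.5 km^2

987.5 km^2


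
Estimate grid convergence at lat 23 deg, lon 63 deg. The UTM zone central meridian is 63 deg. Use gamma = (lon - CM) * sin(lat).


gamma = (63 - 63) * sin(23) = 0 * 0.390731 = 0.0 degrees

0.0 degrees


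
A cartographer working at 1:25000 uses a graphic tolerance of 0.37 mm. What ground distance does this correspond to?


ground = 0.37 mm * 25000 / 1000 = 9.25 m

9.25 m


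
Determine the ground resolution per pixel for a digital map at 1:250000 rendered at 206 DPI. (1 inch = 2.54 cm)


pixel_cm = 2.54 / 206 ≈ 0.01233 cm
ground = pixel_cm * 250000 / 100 = 2.54 * 250000 / (206 * 100) = 635000 / 20600 ≈ 30.83 m

30.83 m


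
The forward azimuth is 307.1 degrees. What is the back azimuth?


back azimuth = (307.1 + 180) mod 360 = 127.1 degrees

127.1 degrees


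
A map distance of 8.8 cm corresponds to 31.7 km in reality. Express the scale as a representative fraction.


ground = 31.7 km = 3170000 cm; RF denominator = ground / map = 3170000 / 8.8 ≈ 360227; RF = 1:360227

1:360227


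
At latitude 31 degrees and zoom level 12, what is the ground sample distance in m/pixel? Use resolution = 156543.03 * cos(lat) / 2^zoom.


res = 156543.03 * cos(31) / 2^12 = 156543.03 * 0.8571673 / 4096 = 32.76 m/pixel

32.76 m/pixel


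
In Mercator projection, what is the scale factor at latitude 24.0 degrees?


SF = 1 / cos(24.0) = 1 / 0.913545 = 1.095

1.095


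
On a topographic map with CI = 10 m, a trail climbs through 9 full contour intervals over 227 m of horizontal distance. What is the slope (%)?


elevation change = 9 * 10 = 90 m
slope = 90 / 227 * 100 = 39.6%

39.6%


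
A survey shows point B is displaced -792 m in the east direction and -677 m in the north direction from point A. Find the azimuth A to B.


az = atan2(-792, -677) = -130.5 deg
adjusted to 0-360: 229.5 degrees

229.5 degrees


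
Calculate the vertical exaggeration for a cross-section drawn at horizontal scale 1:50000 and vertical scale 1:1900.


VE = horizontal_scale / vertical_scale = 50000 / 1900 ≈ 26.3

26.3x


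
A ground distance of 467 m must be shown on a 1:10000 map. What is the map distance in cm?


map_cm = 467 * 100 / 10000 = 4.67 cm

4.67 cm


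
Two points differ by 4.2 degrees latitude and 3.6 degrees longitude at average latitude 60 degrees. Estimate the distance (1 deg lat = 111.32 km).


dlat_km = 4.2 * 111.32 = 467.544
dlon_km = 3.6 * 111.32 * cos(60) ≈ 200.376
dist = sqrt(467.544^2 + 200.376^2) ≈ 508.7 km

508.7 km


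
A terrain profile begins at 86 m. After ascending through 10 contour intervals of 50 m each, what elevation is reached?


elevation = 86 + 10 * 50 = 586 m

586 m


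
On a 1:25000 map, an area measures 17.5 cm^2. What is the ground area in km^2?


ground_area = 17.5 * (25000/100)^2 = 1093750.0 m^2 = 1.09375 km^2 ≈ 1.094 km^2

1.094 km^2


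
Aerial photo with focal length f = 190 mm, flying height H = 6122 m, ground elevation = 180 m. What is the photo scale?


scale = f / (H - h) = 190 mm / 5942 m = 190 / 5942000 = 1:31274

1:31274


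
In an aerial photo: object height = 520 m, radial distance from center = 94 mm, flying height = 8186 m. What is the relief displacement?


d = h * r / H = 520 * 94 / 8186 = 5.97 mm

5.97 mm


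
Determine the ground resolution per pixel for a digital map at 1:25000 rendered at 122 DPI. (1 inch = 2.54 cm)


pixel_cm = 2.54 / 122 ≈ 0.02082 cm
ground = pixel_cm * 25000 / 100 = 2.54 * 25000 / (122 * 100) = 63500 / 12200 ≈ 5.2 m

5.2 m


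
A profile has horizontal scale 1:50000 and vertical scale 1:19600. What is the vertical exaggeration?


VE = horizontal_scale / vertical_scale = 50000 / 19600 ≈ 2.6

2.6x


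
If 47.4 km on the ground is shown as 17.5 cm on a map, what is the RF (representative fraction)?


ground = 47.4 km = 4740000 cm; RF denominator = ground / map = 4740000 / 17.5 ≈ 270857; RF = 1:270857

1:270857


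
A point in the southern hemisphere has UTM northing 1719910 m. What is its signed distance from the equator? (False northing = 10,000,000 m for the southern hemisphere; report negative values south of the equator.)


For southern: actual = 1719910 - 10000000 = -8280090 m

-8280090 m


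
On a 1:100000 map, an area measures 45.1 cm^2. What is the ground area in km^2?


ground_area = 45.1 * (100000/100)^2 = 45100000.0 m^2 = 45.1 km^2

45.1 km^2


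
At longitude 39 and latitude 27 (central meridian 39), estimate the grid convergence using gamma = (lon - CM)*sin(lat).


gamma = (39 - 39) * sin(27) = 0 * 0.45399 = 0.0 degrees

0.0 degrees


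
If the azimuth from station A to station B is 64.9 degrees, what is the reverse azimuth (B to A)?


back azimuth = (64.9 + 180) mod 360 = 244.9 degrees

244.9 degrees


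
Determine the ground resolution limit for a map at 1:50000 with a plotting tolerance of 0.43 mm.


ground = 0.43 mm * 50000 / 1000 = 21.5 m

21.5 m


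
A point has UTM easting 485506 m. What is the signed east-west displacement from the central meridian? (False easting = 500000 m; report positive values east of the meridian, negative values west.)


displacement = 485506 - 500000 = -14494 m

-14494 m


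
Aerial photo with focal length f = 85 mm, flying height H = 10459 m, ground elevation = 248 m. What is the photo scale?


scale = f / (H - h) = 85 mm / 10211 m = 85 / 10211000 = 1:120129

1:120129


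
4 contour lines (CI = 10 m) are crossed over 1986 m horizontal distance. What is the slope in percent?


elevation change = 4 * 10 = 40 m
slope = 40 / 1986 * 100 = 2.0%

2.0%


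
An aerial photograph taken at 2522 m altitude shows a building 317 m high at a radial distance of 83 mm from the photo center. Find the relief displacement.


d = h * r / H = 317 * 83 / 2522 = 10.43 mm

10.43 mm


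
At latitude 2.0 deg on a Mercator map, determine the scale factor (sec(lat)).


SF = 1 / cos(2.0) = 1 / 0.999391 = 1.001

1.001


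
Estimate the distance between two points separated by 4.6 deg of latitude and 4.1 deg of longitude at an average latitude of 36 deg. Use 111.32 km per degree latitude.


dlat_km = 4.6 * 111.32 = 512.072
dlon_km = 4.1 * 111.32 * cos(36) ≈ 369.245
dist = sqrt(512.072^2 + 369.245^2) ≈ 631.3 km

631.3 km


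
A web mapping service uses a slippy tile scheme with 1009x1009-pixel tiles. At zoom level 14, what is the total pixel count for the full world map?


tiles per axis = 2^14 = 16384
total tiles = 16384^2 = 268435456
pixels per axis = 16384 * 1009 = 16531456
total pixels = 16531456^2 = 273289037479936

273289037479936 pixels


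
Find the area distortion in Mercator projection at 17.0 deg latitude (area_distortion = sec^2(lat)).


area_distortion = 1/cos^2(17.0) = 1.093

1.093


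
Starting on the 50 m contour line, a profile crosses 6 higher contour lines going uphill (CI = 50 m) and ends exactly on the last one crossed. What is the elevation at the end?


elevation = 50 + 6 * 50 = 350 m

350 m


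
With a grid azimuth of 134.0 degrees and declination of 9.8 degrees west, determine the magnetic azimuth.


magnetic azimuth = grid azimuth - declination (east +ve)
mag_az = 134.0 - -9.8 = 143.8 degrees

143.8 degrees


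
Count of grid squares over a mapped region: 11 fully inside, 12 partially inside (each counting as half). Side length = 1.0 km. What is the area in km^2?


effective squares = 11 + 12 * 0.5 = 17.0
area = 17.0 * 1.0 = 17.0 km^2

17.0 km^2


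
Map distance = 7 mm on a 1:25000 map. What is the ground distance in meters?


ground = 7 mm * 25000 / 1000 = 175.0 m

175.0 m


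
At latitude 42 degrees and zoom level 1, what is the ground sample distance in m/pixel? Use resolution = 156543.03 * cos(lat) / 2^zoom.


res = 156543.03 * cos(42) / 2^1 = 156543.03 * 0.74314483 / 2 = 58167.07 m/pixel

58167.07 m/pixel


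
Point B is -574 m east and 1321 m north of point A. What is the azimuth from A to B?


az = atan2(-574, 1321) = -23.5 deg
adjusted to 0-360: 336.5 degrees

336.5 degrees


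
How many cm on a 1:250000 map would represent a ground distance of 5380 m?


map_cm = 5380 * 100 / 250000 = 2.152 cm ≈ 2.15 cm

2.15 cm


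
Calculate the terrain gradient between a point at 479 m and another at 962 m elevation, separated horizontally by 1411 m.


gradient = (962 - 479) / 1411 = 483 / 1411 = 0.3423

0.3423


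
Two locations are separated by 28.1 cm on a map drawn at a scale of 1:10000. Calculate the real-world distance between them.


ground = 28.1 cm * 10000 / 100 = 2810.0 m = 2.81 km

2.81 km


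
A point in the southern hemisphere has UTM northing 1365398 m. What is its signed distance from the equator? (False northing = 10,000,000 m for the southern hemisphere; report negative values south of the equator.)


For southern: actual = 1365398 - 10000000 = -8634602 m

-8634602 m


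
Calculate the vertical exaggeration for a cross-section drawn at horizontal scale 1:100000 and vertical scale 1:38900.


VE = horizontal_scale / vertical_scale = 100000 / 38900 ≈ 2.6

2.6x


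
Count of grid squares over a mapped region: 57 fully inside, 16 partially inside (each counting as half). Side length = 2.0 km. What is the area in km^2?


effective squares = 57 + 16 * 0.5 = 65.0
area = 65.0 * 4.0 = 260.0 km^2

260.0 km^2


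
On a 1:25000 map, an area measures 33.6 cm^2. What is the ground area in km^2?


ground_area = 33.6 * (25000/100)^2 = 2100000.0 m^2 = 2.1 km^2

2.1 km^2


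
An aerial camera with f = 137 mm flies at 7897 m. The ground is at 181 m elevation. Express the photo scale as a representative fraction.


scale = f / (H - h) = 137 mm / 7716 m = 137 / 7716000 = 1:56321

1:56321


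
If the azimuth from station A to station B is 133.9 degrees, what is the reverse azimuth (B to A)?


back azimuth = (133.9 + 180) mod 360 = 313.9 degrees

313.9 degrees


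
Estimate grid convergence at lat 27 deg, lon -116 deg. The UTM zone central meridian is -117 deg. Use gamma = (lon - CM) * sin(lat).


gamma = (-116 - -117) * sin(27) = 1 * 0.45399 = 0.454 degrees

0.454 degrees


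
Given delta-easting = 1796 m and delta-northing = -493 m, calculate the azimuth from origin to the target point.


az = atan2(1796, -493) = 105.3 deg
adjusted to 0-360: 105.3 degrees

105.3 degrees


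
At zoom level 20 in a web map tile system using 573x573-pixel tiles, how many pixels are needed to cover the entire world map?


tiles per axis = 2^20 = 1048576
total tiles = 1048576^2 = 1099511627776
pixels per axis = 1048576 * 573 = 600834048
total pixels = 600834048^2 = 361001553236066304

361001553236066304 pixels


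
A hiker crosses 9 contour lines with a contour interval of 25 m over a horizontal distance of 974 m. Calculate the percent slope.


elevation change = 9 * 25 = 225 m
slope = 225 / 974 * 100 = 23.1%

23.1%


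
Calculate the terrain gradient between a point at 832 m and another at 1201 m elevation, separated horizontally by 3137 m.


gradient = (1201 - 832) / 3137 = 369 / 3137 = 0.1176

0.1176


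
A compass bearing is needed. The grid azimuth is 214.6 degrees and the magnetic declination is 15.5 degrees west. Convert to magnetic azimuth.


magnetic azimuth = grid azimuth - declination (east +ve)
mag_az = 214.6 - -15.5 = 230.1 degrees

230.1 degrees


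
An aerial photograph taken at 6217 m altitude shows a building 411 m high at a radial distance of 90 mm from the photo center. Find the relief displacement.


d = h * r / H = 411 * 90 / 6217 = 5.95 mm

5.95 mm


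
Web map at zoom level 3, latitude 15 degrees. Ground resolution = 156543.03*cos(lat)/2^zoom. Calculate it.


res = 156543.03 * cos(15) / 2^3 = 156543.03 * 0.96592583 / 8 = 18901.12 m/pixel

18901.12 m/pixel


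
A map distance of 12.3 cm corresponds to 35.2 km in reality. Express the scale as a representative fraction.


ground = 35.2 km = 3520000 cm; RF denominator = ground / map = 3520000 / 12.3 ≈ 286179; RF = 1:286179

1:286179


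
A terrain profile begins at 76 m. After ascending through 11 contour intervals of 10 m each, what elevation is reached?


elevation = 76 + 11 * 10 = 186 m

186 m


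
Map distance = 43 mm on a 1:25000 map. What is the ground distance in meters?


ground = 43 mm * 25000 / 1000 = 1075.0 m

1075.0 m


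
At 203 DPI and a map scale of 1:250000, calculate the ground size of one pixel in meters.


pixel_cm = 2.54 / 203 ≈ 0.012512 cm
ground = pixel_cm * 250000 / 100 = 2.54 * 250000 / (203 * 100) = 635000 / 20300 ≈ 31.28 m

31.28 m


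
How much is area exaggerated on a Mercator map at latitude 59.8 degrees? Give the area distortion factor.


area_distortion = 1/cos^2(59.8) = 3.952

3.952


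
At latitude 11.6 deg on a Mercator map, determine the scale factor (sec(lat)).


SF = 1 / cos(11.6) = 1 / 0.979575 = 1.021

1.021


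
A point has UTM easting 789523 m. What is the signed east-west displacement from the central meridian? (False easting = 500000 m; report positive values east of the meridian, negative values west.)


displacement = 789523 - 500000 = 289523 m

289523 m


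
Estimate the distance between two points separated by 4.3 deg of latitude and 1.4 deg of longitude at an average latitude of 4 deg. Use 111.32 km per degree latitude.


dlat_km = 4.3 * 111.32 = 478.676
dlon_km = 1.4 * 111.32 * cos(4) ≈ 155.468
dist = sqrt(478.676^2 + 155.468^2) ≈ 503.3 km

503.3 km


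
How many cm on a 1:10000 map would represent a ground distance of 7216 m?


map_cm = 7216 * 100 / 10000 = 72.16 cm

72.16 cm


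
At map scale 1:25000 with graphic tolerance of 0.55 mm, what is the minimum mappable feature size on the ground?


ground = 0.55 mm * 25000 / 1000 = 13.75 m

13.75 m


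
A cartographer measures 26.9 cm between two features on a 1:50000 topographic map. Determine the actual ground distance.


ground = 26.9 cm * 50000 / 100 = 13450.0 m = 13.45 km

13.45 km


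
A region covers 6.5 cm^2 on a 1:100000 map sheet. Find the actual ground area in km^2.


ground_area = 6.5 * (100000/100)^2 = 6500000.0 m^2 = 6.5 km^2

6.5 km^2


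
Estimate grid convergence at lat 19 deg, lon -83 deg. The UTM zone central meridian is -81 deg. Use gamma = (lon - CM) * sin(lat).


gamma = (-83 - -81) * sin(19) = -2 * 0.325568 = -0.651 degrees

-0.651 degrees


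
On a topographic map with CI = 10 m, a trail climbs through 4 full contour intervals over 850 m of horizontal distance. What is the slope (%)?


elevation change = 4 * 10 = 40 m
slope = 40 / 850 * 100 = 4.7%

4.7%


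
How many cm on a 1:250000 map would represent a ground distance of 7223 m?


map_cm = 7223 * 100 / 250000 = 2.8892 cm ≈ 2.89 cm

2.89 cm


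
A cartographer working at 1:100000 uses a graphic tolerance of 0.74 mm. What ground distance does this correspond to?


ground = 0.74 mm * 100000 / 1000 = 74.0 m

74.0 m


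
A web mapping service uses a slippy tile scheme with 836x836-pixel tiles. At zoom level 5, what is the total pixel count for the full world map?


tiles per axis = 2^5 = 32
total tiles = 32^2 = 1024
pixels per axis = 32 * 836 = 26752
total pixels = 26752^2 = 715669504

715669504 pixels


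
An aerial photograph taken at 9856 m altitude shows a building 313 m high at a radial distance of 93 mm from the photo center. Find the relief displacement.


d = h * r / H = 313 * 93 / 9856 = 2.95 mm

2.95 mm


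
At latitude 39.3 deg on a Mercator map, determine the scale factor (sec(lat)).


SF = 1 / cos(39.3) = 1 / 0.77384 = 1.292

1.292


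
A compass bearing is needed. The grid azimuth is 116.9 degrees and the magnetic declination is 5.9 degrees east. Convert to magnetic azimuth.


magnetic azimuth = grid azimuth - declination (east +ve)
mag_az = 116.9 - 5.9 = 111.0 degrees

111.0 degrees


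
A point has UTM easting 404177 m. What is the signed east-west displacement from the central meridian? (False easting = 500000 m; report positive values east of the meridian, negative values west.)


displacement = 404177 - 500000 = -95823 m

-95823 m


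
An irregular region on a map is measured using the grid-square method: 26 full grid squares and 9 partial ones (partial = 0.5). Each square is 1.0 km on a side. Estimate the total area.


effective squares = 26 + 9 * 0.5 = 30.5
area = 30.5 * 1.0 = 30.5 km^2

30.5 km^2


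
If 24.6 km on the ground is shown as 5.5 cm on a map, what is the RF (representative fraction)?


ground = 24.6 km = 2460000 cm; RF denominator = ground / map = 2460000 / 5.5 ≈ 447273; RF = 1:447273

1:447273


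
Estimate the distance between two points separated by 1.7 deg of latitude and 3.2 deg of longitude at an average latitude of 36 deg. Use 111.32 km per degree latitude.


dlat_km = 1.7 * 111.32 = 189.244
dlon_km = 3.2 * 111.32 * cos(36) ≈ 288.191
dist = sqrt(189.244^2 + 288.191^2) ≈ 344.8 km

344.8 km


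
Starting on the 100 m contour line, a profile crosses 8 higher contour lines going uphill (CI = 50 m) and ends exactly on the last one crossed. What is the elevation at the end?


elevation = 100 + 8 * 50 = 500 m

500 m


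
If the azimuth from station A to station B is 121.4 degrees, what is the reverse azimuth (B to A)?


back azimuth = (121.4 + 180) mod 360 = 301.4 degrees

301.4 degrees


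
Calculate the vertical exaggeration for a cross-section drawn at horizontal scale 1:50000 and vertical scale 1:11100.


VE = horizontal_scale / vertical_scale = 50000 / 11100 ≈ 4.5

4.5x


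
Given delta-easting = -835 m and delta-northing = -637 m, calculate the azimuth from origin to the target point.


az = atan2(-835, -637) = -127.3 deg
adjusted to 0-360: 232.7 degrees

232.7 degrees


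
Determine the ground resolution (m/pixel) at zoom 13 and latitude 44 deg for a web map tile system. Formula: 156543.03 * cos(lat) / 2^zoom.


res = 156543.03 * cos(44) / 2^13 = 156543.03 * 0.7193398 / 8192 = 13.75 m/pixel

13.75 m/pixel


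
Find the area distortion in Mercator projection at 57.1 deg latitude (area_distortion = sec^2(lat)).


area_distortion = 1/cos^2(57.1) = 3.389

3.389


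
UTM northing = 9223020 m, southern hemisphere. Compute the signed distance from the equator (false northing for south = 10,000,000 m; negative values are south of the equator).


For southern: actual = 9223020 - 10000000 = -776980 m

-776980 m


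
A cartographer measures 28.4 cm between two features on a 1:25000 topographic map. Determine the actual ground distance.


ground = 28.4 cm * 25000 / 100 = 7100.0 m = 7.1 km

7.1 km


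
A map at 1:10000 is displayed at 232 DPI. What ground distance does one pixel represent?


pixel_cm = 2.54 / 232 ≈ 0.010948 cm
ground = pixel_cm * 10000 / 100 = 2.54 * 10000 / (232 * 100) = 25400 / 23200 ≈ 1.09 m

1.09 m


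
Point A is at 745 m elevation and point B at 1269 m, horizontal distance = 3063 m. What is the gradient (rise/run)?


gradient = (1269 - 745) / 3063 = 524 / 3063 = 0.1711

0.1711


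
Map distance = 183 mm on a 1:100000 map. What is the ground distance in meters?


ground = 183 mm * 100000 / 1000 = 18300.0 m

18300.0 m


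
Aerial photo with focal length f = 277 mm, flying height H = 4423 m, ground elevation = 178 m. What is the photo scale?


scale = f / (H - h) = 277 mm / 4245 m = 277 / 4245000 = 1:15325

1:15325


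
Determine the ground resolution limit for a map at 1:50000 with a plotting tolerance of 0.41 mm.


ground = 0.41 mm * 50000 / 1000 = 20.5 m

20.5 m


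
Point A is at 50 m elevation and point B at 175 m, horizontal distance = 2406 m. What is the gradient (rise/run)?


gradient = (175 - 50) / 2406 = 125 / 2406 = 0.052

0.052


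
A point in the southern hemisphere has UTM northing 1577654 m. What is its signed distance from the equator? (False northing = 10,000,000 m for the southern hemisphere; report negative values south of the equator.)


For southern: actual = 1577654 - 10000000 = -8422346 m

-8422346 m


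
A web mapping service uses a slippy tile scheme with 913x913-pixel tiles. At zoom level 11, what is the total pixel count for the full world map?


tiles per axis = 2^11 = 2048
total tiles = 2048^2 = 4194304
pixels per axis = 2048 * 913 = 1869824
total pixels = 1869824^2 = 3496241790976

3496241790976 pixels
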